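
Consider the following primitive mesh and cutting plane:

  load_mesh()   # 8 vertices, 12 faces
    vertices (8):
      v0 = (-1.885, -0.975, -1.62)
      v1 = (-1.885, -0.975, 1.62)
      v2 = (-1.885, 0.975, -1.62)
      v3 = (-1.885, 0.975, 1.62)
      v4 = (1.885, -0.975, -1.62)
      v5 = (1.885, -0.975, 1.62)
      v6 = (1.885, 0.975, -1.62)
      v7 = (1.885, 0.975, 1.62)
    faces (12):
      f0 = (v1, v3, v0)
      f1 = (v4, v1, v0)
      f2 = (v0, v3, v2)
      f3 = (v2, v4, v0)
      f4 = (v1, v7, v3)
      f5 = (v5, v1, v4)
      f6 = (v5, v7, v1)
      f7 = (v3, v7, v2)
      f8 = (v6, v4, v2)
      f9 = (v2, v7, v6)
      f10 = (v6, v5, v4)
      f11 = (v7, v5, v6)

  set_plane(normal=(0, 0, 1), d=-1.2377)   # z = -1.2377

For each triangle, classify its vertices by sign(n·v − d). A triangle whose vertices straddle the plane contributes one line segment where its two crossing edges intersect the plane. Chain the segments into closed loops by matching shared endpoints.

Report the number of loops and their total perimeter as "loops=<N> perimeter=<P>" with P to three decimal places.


loops=1 perimeter=11.440

Straddling triangles (8 of 12):
  (v1,v3,v0) [++-] → (-1.885, -0.744912, -1.2377)–(-1.885, -0.975, -1.2377)  len=0.2301
  (v4,v1,v0) [-+-] → (1.44016, -0.975, -1.2377)–(-1.885, -0.975, -1.2377)  len=3.3252
  (v0,v3,v2) [-+-] → (-1.885, -0.744912, -1.2377)–(-1.885, 0.975, -1.2377)  len=1.7199
  (v5,v1,v4) [++-] → (1.44016, -0.975, -1.2377)–(1.885, -0.975, -1.2377)  len=0.4448
  (v3,v7,v2) [++-] → (-1.44016, 0.975, -1.2377)–(-1.885, 0.975, -1.2377)  len=0.4448
  (v2,v7,v6) [-+-] → (-1.44016, 0.975, -1.2377)–(1.885, 0.975, -1.2377)  len=3.3252
  (v6,v5,v4) [-+-] → (1.885, 0.744912, -1.2377)–(1.885, -0.975, -1.2377)  len=1.7199
  (v7,v5,v6) [++-] → (1.885, 0.744912, -1.2377)–(1.885, 0.975, -1.2377)  len=0.2301

Chained into 1 loop(s):
  loop 1: 8 segments, perimeter = 11.4400
Total perimeter = 11.440


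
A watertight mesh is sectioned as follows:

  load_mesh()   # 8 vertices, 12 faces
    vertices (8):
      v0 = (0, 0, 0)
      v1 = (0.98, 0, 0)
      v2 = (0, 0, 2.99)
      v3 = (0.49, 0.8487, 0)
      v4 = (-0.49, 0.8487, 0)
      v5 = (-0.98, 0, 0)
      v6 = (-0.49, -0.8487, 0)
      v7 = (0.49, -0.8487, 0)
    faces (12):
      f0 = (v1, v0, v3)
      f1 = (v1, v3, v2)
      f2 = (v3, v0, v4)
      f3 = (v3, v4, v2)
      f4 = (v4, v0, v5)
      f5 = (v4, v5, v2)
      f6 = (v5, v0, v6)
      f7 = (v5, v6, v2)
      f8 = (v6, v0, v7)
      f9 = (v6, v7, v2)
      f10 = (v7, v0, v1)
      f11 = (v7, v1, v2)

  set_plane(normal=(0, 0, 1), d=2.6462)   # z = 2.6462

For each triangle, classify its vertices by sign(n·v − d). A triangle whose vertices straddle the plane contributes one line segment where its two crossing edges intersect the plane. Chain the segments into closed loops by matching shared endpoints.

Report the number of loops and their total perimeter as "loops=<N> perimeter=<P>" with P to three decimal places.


loops=1 perimeter=0.676

Straddling triangles (6 of 12):
  (v1,v3,v2) [--+] → (0.0563418, 0.0975863, 2.6462)–(0.112684, 0, 2.6462)  len=0.1127
  (v3,v4,v2) [--+] → (-0.0563418, 0.0975863, 2.6462)–(0.0563418, 0.0975863, 2.6462)  len=0.1127
  (v4,v5,v2) [--+] → (-0.112684, 0, 2.6462)–(-0.0563418, 0.0975863, 2.6462)  len=0.1127
  (v5,v6,v2) [--+] → (-0.0563418, -0.0975863, 2.6462)–(-0.112684, 0, 2.6462)  len=0.1127
  (v6,v7,v2) [--+] → (0.0563418, -0.0975863, 2.6462)–(-0.0563418, -0.0975863, 2.6462)  len=0.1127
  (v7,v1,v2) [--+] → (0.112684, 0, 2.6462)–(0.0563418, -0.0975863, 2.6462)  len=0.1127

Chained into 1 loop(s):
  loop 1: 6 segments, perimeter = 0.6761
Total perimeter = 0.676


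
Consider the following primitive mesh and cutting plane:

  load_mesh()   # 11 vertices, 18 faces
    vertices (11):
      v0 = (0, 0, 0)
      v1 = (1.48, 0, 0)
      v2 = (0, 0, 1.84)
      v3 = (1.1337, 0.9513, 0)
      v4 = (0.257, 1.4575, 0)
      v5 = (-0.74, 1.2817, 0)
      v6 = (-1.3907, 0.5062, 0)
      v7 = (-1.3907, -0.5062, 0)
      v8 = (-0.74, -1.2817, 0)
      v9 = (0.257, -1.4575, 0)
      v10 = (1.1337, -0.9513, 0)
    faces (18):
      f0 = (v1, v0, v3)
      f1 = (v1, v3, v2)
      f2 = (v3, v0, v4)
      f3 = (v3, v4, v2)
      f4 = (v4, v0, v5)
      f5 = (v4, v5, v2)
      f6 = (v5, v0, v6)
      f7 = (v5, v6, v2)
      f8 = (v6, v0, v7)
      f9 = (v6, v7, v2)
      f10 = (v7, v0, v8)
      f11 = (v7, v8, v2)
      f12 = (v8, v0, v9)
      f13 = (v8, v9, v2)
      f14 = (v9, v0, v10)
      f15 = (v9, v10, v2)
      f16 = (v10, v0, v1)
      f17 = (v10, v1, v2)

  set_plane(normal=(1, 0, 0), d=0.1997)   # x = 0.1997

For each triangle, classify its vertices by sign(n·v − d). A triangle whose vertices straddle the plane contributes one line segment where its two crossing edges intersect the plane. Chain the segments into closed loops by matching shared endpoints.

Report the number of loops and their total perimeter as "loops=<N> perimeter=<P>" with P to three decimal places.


loops=1 perimeter=7.232

Straddling triangles (12 of 18):
  (v1,v0,v3) [+-+] → (0.1997, 0, 0)–(0.1997, 0.16757, 0)  len=0.1676
  (v1,v3,v2) [++-] → (0.1997, 0.16757, 1.51589)–(0.1997, 0, 1.59172)  len=0.1839
  (v3,v0,v4) [+-+] → (0.1997, 0.16757, 0)–(0.1997, 1.13254, 0)  len=0.9650
  (v3,v4,v2) [++-] → (0.1997, 1.13254, 0.410241)–(0.1997, 0.16757, 1.51589)  len=1.4675
  (v4,v0,v5) [+--] → (0.1997, 1.13254, 0)–(0.1997, 1.4474, 0)  len=0.3149
  (v4,v5,v2) [+--] → (0.1997, 1.4474, 0)–(0.1997, 1.13254, 0.410241)  len=0.5171
  (v8,v0,v9) [--+] → (0.1997, -1.13254, 0)–(0.1997, -1.4474, 0)  len=0.3149
  (v8,v9,v2) [-+-] → (0.1997, -1.4474, 0)–(0.1997, -1.13254, 0.410241)  len=0.5171
  (v9,v0,v10) [+-+] → (0.1997, -1.13254, 0)–(0.1997, -0.16757, 0)  len=0.9650
  (v9,v10,v2) [++-] → (0.1997, -0.16757, 1.51589)–(0.1997, -1.13254, 0.410241)  len=1.4675
  (v10,v0,v1) [+-+] → (0.1997, -0.16757, 0)–(0.1997, 0, 0)  len=0.1676
  (v10,v1,v2) [++-] → (0.1997, 0, 1.59172)–(0.1997, -0.16757, 1.51589)  len=0.1839

Chained into 1 loop(s):
  loop 1: 12 segments, perimeter = 7.2320
Total perimeter = 7.232


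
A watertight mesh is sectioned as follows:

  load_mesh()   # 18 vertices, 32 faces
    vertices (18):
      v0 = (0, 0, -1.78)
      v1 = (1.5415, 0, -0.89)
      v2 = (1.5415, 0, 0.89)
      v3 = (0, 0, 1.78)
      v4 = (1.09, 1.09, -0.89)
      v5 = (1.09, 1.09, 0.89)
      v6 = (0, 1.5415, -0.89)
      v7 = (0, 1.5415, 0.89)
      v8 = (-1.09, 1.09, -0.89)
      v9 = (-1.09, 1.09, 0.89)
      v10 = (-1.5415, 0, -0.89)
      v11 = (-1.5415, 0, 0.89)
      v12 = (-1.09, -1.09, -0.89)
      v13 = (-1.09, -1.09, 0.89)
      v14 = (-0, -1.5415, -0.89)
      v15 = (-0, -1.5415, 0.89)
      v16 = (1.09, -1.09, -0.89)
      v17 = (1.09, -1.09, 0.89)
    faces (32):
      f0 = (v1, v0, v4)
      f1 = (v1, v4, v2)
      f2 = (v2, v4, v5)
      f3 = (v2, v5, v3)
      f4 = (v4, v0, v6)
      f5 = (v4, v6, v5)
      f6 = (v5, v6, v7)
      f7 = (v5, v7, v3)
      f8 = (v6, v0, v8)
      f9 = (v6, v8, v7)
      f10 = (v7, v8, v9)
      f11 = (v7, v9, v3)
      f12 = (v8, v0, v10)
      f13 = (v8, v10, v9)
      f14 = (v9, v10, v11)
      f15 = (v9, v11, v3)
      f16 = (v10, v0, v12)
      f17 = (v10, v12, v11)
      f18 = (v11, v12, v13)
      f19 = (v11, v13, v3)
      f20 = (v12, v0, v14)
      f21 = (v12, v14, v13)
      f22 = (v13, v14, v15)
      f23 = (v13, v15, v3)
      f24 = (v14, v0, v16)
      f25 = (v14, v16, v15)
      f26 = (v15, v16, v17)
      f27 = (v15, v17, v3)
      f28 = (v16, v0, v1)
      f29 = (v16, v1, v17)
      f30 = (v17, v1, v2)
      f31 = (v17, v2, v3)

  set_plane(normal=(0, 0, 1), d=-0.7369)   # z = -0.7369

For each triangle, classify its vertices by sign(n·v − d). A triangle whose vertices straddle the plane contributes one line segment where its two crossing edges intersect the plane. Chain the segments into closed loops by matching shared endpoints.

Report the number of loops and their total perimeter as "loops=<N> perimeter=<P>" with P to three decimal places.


Straddling triangles (16 of 32):
  (v1,v4,v2) [--+] → (1.12883, 0.996248, -0.7369)–(1.5415, 0, -0.7369)  len=1.0783
  (v2,v4,v5) [+-+] → (1.12883, 0.996248, -0.7369)–(1.09, 1.09, -0.7369)  len=0.1015
  (v4,v6,v5) [--+] → (0.0937522, 1.50267, -0.7369)–(1.09, 1.09, -0.7369)  len=1.0783
  (v5,v6,v7) [+-+] → (0.0937522, 1.50267, -0.7369)–(0, 1.5415, -0.7369)  len=0.1015
  (v6,v8,v7) [--+] → (-0.996248, 1.12883, -0.7369)–(0, 1.5415, -0.7369)  len=1.0783
  (v7,v8,v9) [+-+] → (-0.996248, 1.12883, -0.7369)–(-1.09, 1.09, -0.7369)  len=0.1015
  (v8,v10,v9) [--+] → (-1.50267, 0.0937522, -0.7369)–(-1.09, 1.09, -0.7369)  len=1.0783
  (v9,v10,v11) [+-+] → (-1.50267, 0.0937522, -0.7369)–(-1.5415, 0, -0.7369)  len=0.1015
  (v10,v12,v11) [--+] → (-1.12883, -0.996248, -0.7369)–(-1.5415, 0, -0.7369)  len=1.0783
  (v11,v12,v13) [+-+] → (-1.12883, -0.996248, -0.7369)–(-1.09, -1.09, -0.7369)  len=0.1015
  (v12,v14,v13) [--+] → (-0.0937522, -1.50267, -0.7369)–(-1.09, -1.09, -0.7369)  len=1.0783
  (v13,v14,v15) [+-+] → (-0.0937522, -1.50267, -0.7369)–(0, -1.5415, -0.7369)  len=0.1015
  (v14,v16,v15) [--+] → (0.996248, -1.12883, -0.7369)–(0, -1.5415, -0.7369)  len=1.0783
  (v15,v16,v17) [+-+] → (0.996248, -1.12883, -0.7369)–(1.09, -1.09, -0.7369)  len=0.1015
  (v16,v1,v17) [--+] → (1.50267, -0.0937522, -0.7369)–(1.09, -1.09, -0.7369)  len=1.0783
  (v17,v1,v2) [+-+] → (1.50267, -0.0937522, -0.7369)–(1.5415, 0, -0.7369)  len=0.1015

Chained into 1 loop(s):
  loop 1: 16 segments, perimeter = 9.4385
Total perimeter = 9.438

loops=1 perimeter=9.438


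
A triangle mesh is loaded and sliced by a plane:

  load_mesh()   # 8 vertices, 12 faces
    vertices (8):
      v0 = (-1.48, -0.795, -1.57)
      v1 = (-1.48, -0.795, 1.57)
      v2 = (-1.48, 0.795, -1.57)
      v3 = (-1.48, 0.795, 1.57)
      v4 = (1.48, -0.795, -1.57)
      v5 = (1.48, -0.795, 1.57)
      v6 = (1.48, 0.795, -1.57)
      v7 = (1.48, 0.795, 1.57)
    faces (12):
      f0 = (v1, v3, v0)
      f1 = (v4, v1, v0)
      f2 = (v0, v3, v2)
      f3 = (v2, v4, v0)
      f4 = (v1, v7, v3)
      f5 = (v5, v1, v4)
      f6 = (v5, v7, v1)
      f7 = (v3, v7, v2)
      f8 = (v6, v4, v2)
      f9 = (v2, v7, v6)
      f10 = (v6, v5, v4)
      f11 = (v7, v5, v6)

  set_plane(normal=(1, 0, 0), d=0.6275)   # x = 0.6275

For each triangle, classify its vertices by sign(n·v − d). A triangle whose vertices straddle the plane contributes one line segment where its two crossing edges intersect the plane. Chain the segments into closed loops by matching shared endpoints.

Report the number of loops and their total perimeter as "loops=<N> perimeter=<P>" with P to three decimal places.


loops=1 perimeter=9.460

Straddling triangles (8 of 12):
  (v4,v1,v0) [+--] → (0.6275, -0.795, -0.665659)–(0.6275, -0.795, -1.57)  len=0.9043
  (v2,v4,v0) [-+-] → (0.6275, -0.337069, -1.57)–(0.6275, -0.795, -1.57)  len=0.4579
  (v1,v7,v3) [-+-] → (0.6275, 0.337069, 1.57)–(0.6275, 0.795, 1.57)  len=0.4579
  (v5,v1,v4) [+-+] → (0.6275, -0.795, 1.57)–(0.6275, -0.795, -0.665659)  len=2.2357
  (v5,v7,v1) [++-] → (0.6275, 0.337069, 1.57)–(0.6275, -0.795, 1.57)  len=1.1321
  (v3,v7,v2) [-+-] → (0.6275, 0.795, 1.57)–(0.6275, 0.795, 0.665659)  len=0.9043
  (v6,v4,v2) [++-] → (0.6275, -0.337069, -1.57)–(0.6275, 0.795, -1.57)  len=1.1321
  (v2,v7,v6) [-++] → (0.6275, 0.795, 0.665659)–(0.6275, 0.795, -1.57)  len=2.2357

Chained into 1 loop(s):
  loop 1: 8 segments, perimeter = 9.4600
Total perimeter = 9.460


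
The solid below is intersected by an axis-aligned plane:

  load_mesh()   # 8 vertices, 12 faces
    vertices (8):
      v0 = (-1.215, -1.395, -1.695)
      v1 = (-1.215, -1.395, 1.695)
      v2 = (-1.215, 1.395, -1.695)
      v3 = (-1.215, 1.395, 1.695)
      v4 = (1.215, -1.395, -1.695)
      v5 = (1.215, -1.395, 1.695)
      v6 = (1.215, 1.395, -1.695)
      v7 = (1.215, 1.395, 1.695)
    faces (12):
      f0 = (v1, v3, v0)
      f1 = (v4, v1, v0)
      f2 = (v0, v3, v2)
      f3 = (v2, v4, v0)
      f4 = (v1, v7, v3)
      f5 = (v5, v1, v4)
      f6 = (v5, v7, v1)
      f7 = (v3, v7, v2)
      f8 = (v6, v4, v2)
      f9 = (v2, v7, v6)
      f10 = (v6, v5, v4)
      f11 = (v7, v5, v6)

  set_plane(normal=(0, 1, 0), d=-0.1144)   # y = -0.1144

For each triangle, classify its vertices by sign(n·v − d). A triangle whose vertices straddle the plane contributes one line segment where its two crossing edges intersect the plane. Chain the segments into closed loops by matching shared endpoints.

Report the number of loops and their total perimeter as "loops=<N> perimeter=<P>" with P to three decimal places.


Straddling triangles (8 of 12):
  (v1,v3,v0) [-+-] → (-1.215, -0.1144, 1.695)–(-1.215, -0.1144, -0.139002)  len=1.8340
  (v0,v3,v2) [-++] → (-1.215, -0.1144, -0.139002)–(-1.215, -0.1144, -1.695)  len=1.5560
  (v2,v4,v0) [+--] → (0.0996387, -0.1144, -1.695)–(-1.215, -0.1144, -1.695)  len=1.3146
  (v1,v7,v3) [-++] → (-0.0996387, -0.1144, 1.695)–(-1.215, -0.1144, 1.695)  len=1.1154
  (v5,v7,v1) [-+-] → (1.215, -0.1144, 1.695)–(-0.0996387, -0.1144, 1.695)  len=1.3146
  (v6,v4,v2) [+-+] → (1.215, -0.1144, -1.695)–(0.0996387, -0.1144, -1.695)  len=1.1154
  (v6,v5,v4) [+--] → (1.215, -0.1144, 0.139002)–(1.215, -0.1144, -1.695)  len=1.8340
  (v7,v5,v6) [+-+] → (1.215, -0.1144, 1.695)–(1.215, -0.1144, 0.139002)  len=1.5560

Chained into 1 loop(s):
  loop 1: 8 segments, perimeter = 11.6400
Total perimeter = 11.640

loops=1 perimeter=11.640


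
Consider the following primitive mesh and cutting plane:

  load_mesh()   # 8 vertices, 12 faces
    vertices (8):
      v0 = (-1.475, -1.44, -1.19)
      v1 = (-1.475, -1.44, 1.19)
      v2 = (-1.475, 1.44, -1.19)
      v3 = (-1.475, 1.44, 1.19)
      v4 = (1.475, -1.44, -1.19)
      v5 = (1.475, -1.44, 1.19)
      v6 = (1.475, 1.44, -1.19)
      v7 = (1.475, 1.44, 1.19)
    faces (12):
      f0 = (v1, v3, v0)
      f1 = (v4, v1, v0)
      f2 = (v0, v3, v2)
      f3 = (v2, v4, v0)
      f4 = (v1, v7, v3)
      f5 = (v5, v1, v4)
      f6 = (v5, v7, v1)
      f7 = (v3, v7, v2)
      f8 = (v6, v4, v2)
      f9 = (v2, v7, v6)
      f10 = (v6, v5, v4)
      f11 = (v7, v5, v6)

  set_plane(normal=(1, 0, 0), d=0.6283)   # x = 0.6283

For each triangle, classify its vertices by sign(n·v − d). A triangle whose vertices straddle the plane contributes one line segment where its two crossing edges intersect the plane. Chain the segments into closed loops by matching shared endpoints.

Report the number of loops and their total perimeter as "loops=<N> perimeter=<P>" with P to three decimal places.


Straddling triangles (8 of 12):
  (v4,v1,v0) [+--] → (0.6283, -1.44, -0.5069)–(0.6283, -1.44, -1.19)  len=0.6831
  (v2,v4,v0) [-+-] → (0.6283, -0.613391, -1.19)–(0.6283, -1.44, -1.19)  len=0.8266
  (v1,v7,v3) [-+-] → (0.6283, 0.613391, 1.19)–(0.6283, 1.44, 1.19)  len=0.8266
  (v5,v1,v4) [+-+] → (0.6283, -1.44, 1.19)–(0.6283, -1.44, -0.5069)  len=1.6969
  (v5,v7,v1) [++-] → (0.6283, 0.613391, 1.19)–(0.6283, -1.44, 1.19)  len=2.0534
  (v3,v7,v2) [-+-] → (0.6283, 1.44, 1.19)–(0.6283, 1.44, 0.5069)  len=0.6831
  (v6,v4,v2) [++-] → (0.6283, -0.613391, -1.19)–(0.6283, 1.44, -1.19)  len=2.0534
  (v2,v7,v6) [-++] → (0.6283, 1.44, 0.5069)–(0.6283, 1.44, -1.19)  len=1.6969

Chained into 1 loop(s):
  loop 1: 8 segments, perimeter = 10.5200
Total perimeter = 10.520

loops=1 perimeter=10.520


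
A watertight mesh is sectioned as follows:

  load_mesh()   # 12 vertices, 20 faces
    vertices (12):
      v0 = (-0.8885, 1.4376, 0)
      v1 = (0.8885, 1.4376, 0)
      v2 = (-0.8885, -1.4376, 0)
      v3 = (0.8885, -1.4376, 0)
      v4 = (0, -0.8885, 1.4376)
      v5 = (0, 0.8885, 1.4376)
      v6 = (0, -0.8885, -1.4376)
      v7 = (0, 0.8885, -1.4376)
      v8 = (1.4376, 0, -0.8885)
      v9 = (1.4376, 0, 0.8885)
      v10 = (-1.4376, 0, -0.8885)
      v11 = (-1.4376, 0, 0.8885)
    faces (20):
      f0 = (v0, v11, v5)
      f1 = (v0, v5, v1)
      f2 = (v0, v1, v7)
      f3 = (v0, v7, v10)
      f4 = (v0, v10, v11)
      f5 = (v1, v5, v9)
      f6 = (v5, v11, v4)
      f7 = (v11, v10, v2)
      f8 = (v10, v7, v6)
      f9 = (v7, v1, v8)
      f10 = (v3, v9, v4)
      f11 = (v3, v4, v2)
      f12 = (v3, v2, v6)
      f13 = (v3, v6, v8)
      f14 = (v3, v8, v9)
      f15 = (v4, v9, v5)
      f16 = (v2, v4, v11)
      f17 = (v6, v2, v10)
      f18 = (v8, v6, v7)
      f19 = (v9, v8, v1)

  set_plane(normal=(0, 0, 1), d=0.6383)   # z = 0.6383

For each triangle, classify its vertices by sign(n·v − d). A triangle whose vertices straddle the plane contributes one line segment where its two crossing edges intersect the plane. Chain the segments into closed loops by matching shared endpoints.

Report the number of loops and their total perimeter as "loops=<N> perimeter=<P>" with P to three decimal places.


Straddling triangles (10 of 20):
  (v0,v11,v5) [-++] → (-1.28297, 0.404826, 0.6383)–(-0.494003, 1.1938, 0.6383)  len=1.1158
  (v0,v5,v1) [-+-] → (-0.494003, 1.1938, 0.6383)–(0.494003, 1.1938, 0.6383)  len=0.9880
  (v0,v10,v11) [--+] → (-1.4376, 0, 0.6383)–(-1.28297, 0.404826, 0.6383)  len=0.4334
  (v1,v5,v9) [-++] → (0.494003, 1.1938, 0.6383)–(1.28297, 0.404826, 0.6383)  len=1.1158
  (v11,v10,v2) [+--] → (-1.4376, 0, 0.6383)–(-1.28297, -0.404826, 0.6383)  len=0.4334
  (v3,v9,v4) [-++] → (1.28297, -0.404826, 0.6383)–(0.494003, -1.1938, 0.6383)  len=1.1158
  (v3,v4,v2) [-+-] → (0.494003, -1.1938, 0.6383)–(-0.494003, -1.1938, 0.6383)  len=0.9880
  (v3,v8,v9) [--+] → (1.4376, 0, 0.6383)–(1.28297, -0.404826, 0.6383)  len=0.4334
  (v2,v4,v11) [-++] → (-0.494003, -1.1938, 0.6383)–(-1.28297, -0.404826, 0.6383)  len=1.1158
  (v9,v8,v1) [+--] → (1.4376, 0, 0.6383)–(1.28297, 0.404826, 0.6383)  len=0.4334

Chained into 1 loop(s):
  loop 1: 10 segments, perimeter = 8.1725
Total perimeter = 8.173

loops=1 perimeter=8.173


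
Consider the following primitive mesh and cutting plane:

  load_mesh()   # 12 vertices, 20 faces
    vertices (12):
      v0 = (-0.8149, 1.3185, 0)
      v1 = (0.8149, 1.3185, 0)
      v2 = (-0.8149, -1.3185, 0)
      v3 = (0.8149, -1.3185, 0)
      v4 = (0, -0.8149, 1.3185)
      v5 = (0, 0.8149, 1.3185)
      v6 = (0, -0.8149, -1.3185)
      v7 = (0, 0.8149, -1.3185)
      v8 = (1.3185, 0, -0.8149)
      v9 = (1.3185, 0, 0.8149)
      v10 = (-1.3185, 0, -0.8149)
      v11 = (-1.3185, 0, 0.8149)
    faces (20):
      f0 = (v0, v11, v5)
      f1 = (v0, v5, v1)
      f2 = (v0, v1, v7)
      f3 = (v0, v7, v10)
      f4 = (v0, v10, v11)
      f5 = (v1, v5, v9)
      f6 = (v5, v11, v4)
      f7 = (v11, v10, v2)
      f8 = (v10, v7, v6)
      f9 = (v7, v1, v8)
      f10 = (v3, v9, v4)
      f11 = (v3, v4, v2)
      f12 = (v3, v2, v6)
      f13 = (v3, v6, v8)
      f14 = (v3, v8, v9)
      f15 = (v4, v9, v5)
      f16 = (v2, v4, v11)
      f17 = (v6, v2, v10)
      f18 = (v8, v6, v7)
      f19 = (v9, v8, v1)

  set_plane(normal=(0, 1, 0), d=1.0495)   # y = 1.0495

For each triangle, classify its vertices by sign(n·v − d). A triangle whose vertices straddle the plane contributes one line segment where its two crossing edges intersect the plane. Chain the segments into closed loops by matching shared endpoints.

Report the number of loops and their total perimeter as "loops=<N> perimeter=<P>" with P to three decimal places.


loops=1 perimeter=5.227

Straddling triangles (8 of 20):
  (v0,v11,v5) [+--] → (-0.917644, 1.0495, 0.166256)–(-0.379618, 1.0495, 0.704282)  len=0.7609
  (v0,v5,v1) [+-+] → (-0.379618, 1.0495, 0.704282)–(0.379618, 1.0495, 0.704282)  len=0.7592
  (v0,v1,v7) [++-] → (0.379618, 1.0495, -0.704282)–(-0.379618, 1.0495, -0.704282)  len=0.7592
  (v0,v7,v10) [+--] → (-0.379618, 1.0495, -0.704282)–(-0.917644, 1.0495, -0.166256)  len=0.7609
  (v0,v10,v11) [+--] → (-0.917644, 1.0495, -0.166256)–(-0.917644, 1.0495, 0.166256)  len=0.3325
  (v1,v5,v9) [+--] → (0.379618, 1.0495, 0.704282)–(0.917644, 1.0495, 0.166256)  len=0.7609
  (v7,v1,v8) [-+-] → (0.379618, 1.0495, -0.704282)–(0.917644, 1.0495, -0.166256)  len=0.7609
  (v9,v8,v1) [--+] → (0.917644, 1.0495, -0.166256)–(0.917644, 1.0495, 0.166256)  len=0.3325

Chained into 1 loop(s):
  loop 1: 8 segments, perimeter = 5.2270
Total perimeter = 5.227


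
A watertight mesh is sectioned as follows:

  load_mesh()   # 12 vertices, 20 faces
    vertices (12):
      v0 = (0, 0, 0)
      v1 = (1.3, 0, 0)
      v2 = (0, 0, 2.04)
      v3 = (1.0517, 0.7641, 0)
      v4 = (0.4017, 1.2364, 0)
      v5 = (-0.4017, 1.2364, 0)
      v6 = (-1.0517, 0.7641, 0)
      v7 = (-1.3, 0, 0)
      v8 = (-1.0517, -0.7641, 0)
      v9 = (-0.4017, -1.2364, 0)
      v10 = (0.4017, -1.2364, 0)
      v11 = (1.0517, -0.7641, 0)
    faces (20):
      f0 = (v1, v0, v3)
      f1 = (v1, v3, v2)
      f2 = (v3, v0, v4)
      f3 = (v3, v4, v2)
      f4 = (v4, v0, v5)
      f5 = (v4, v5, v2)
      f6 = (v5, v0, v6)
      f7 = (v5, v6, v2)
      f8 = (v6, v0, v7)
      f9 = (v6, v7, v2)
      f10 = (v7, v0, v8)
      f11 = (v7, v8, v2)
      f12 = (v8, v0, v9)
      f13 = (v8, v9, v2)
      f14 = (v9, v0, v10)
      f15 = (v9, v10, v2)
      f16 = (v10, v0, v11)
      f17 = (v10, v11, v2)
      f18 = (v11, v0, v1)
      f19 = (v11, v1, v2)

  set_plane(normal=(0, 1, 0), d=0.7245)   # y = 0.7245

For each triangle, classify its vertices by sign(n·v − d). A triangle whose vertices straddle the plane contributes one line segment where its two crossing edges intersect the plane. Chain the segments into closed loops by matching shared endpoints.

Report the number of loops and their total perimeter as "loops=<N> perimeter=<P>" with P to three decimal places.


Straddling triangles (10 of 20):
  (v1,v0,v3) [--+] → (0.997195, 0.7245, 0)–(1.06457, 0.7245, 0)  len=0.0674
  (v1,v3,v2) [-+-] → (1.06457, 0.7245, 0)–(0.997195, 0.7245, 0.105724)  len=0.1254
  (v3,v0,v4) [+-+] → (0.997195, 0.7245, 0)–(0.235386, 0.7245, 0)  len=0.7618
  (v3,v4,v2) [++-] → (0.235386, 0.7245, 0.84461)–(0.997195, 0.7245, 0.105724)  len=1.0613
  (v4,v0,v5) [+-+] → (0.235386, 0.7245, 0)–(-0.235386, 0.7245, 0)  len=0.4708
  (v4,v5,v2) [++-] → (-0.235386, 0.7245, 0.84461)–(0.235386, 0.7245, 0.84461)  len=0.4708
  (v5,v0,v6) [+-+] → (-0.235386, 0.7245, 0)–(-0.997195, 0.7245, 0)  len=0.7618
  (v5,v6,v2) [++-] → (-0.997195, 0.7245, 0.105724)–(-0.235386, 0.7245, 0.84461)  len=1.0613
  (v6,v0,v7) [+--] → (-0.997195, 0.7245, 0)–(-1.06457, 0.7245, 0)  len=0.0674
  (v6,v7,v2) [+--] → (-1.06457, 0.7245, 0)–(-0.997195, 0.7245, 0.105724)  len=0.1254

Chained into 1 loop(s):
  loop 1: 10 segments, perimeter = 4.9732
Total perimeter = 4.973

loops=1 perimeter=4.973


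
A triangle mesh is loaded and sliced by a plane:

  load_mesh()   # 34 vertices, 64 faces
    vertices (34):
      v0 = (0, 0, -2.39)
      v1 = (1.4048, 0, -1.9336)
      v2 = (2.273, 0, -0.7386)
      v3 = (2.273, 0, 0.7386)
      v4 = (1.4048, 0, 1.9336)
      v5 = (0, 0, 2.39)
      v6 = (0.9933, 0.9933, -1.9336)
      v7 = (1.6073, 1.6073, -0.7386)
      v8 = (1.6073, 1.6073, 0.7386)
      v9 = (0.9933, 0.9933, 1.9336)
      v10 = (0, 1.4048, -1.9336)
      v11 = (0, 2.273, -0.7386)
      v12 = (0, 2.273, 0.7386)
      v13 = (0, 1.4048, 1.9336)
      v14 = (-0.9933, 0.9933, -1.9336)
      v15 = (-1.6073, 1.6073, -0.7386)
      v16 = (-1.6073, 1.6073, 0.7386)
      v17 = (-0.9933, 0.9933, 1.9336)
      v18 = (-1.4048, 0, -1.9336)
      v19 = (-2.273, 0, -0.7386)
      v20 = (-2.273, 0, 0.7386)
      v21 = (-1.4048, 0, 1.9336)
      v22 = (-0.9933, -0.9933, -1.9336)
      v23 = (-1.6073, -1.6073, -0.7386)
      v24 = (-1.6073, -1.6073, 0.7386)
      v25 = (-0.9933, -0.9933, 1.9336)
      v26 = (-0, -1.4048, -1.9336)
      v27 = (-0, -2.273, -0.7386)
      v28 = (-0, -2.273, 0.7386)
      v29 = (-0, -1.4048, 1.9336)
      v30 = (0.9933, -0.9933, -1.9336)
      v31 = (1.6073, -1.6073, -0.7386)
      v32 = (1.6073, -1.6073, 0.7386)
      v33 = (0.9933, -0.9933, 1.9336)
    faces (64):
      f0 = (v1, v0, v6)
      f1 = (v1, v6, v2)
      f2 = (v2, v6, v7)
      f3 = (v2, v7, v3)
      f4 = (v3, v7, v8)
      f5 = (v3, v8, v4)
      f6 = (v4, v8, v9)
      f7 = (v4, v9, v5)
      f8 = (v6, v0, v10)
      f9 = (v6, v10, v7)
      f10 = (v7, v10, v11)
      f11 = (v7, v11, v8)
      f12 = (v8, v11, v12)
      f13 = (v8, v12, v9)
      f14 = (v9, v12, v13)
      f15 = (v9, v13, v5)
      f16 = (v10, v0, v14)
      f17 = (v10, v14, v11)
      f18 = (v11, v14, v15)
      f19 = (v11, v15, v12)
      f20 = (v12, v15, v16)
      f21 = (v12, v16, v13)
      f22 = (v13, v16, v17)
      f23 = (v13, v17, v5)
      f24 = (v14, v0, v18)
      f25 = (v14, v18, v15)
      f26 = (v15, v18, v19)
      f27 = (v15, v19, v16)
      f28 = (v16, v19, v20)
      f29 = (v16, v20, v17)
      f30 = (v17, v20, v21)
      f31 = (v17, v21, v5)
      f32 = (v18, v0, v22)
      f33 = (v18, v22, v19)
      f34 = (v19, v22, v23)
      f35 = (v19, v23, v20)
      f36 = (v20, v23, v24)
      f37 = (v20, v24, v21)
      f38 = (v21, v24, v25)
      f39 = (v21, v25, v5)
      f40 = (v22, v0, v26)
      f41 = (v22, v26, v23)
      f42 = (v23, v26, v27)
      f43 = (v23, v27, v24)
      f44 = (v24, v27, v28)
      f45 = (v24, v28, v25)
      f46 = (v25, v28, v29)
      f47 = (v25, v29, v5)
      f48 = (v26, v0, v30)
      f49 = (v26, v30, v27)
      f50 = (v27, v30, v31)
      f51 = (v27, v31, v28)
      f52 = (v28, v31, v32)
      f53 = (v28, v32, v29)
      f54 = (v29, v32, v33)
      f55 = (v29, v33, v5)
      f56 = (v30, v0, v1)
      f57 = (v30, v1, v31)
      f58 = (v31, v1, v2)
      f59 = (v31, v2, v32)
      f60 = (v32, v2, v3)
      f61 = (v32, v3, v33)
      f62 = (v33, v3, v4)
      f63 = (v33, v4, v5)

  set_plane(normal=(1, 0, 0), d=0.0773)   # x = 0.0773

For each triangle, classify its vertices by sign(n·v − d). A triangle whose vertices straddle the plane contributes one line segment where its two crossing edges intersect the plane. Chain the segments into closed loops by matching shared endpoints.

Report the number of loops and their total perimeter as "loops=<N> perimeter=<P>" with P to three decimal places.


loops=1 perimeter=14.623

Straddling triangles (20 of 64):
  (v1,v0,v6) [+-+] → (0.0773, 0, -2.36489)–(0.0773, 0.0773, -2.35448)  len=0.0780
  (v4,v9,v5) [++-] → (0.0773, 0.0773, 2.35448)–(0.0773, 0, 2.36489)  len=0.0780
  (v6,v0,v10) [+--] → (0.0773, 0.0773, -2.35448)–(0.0773, 1.37278, -1.9336)  len=1.3621
  (v6,v10,v7) [+-+] → (0.0773, 1.37278, -1.9336)–(0.0773, 1.41454, -1.87613)  len=0.0710
  (v7,v10,v11) [+--] → (0.0773, 1.41454, -1.87613)–(0.0773, 2.24098, -0.7386)  len=1.4061
  (v7,v11,v8) [+-+] → (0.0773, 2.24098, -0.7386)–(0.0773, 2.24098, -0.667557)  len=0.0710
  (v8,v11,v12) [+--] → (0.0773, 2.24098, -0.667557)–(0.0773, 2.24098, 0.7386)  len=1.4062
  (v8,v12,v9) [+-+] → (0.0773, 2.24098, 0.7386)–(0.0773, 2.17341, 0.831597)  len=0.1150
  (v9,v12,v13) [+--] → (0.0773, 2.17341, 0.831597)–(0.0773, 1.37278, 1.9336)  len=1.3621
  (v9,v13,v5) [+--] → (0.0773, 1.37278, 1.9336)–(0.0773, 0.0773, 2.35448)  len=1.3621
  (v26,v0,v30) [--+] → (0.0773, -0.0773, -2.35448)–(0.0773, -1.37278, -1.9336)  len=1.3621
  (v26,v30,v27) [-+-] → (0.0773, -1.37278, -1.9336)–(0.0773, -2.17341, -0.831597)  len=1.3621
  (v27,v30,v31) [-++] → (0.0773, -2.17341, -0.831597)–(0.0773, -2.24098, -0.7386)  len=0.1150
  (v27,v31,v28) [-+-] → (0.0773, -2.24098, -0.7386)–(0.0773, -2.24098, 0.667557)  len=1.4062
  (v28,v31,v32) [-++] → (0.0773, -2.24098, 0.667557)–(0.0773, -2.24098, 0.7386)  len=0.0710
  (v28,v32,v29) [-+-] → (0.0773, -2.24098, 0.7386)–(0.0773, -1.41454, 1.87613)  len=1.4061
  (v29,v32,v33) [-++] → (0.0773, -1.41454, 1.87613)–(0.0773, -1.37278, 1.9336)  len=0.0710
  (v29,v33,v5) [-+-] → (0.0773, -1.37278, 1.9336)–(0.0773, -0.0773, 2.35448)  len=1.3621
  (v30,v0,v1) [+-+] → (0.0773, -0.0773, -2.35448)–(0.0773, 0, -2.36489)  len=0.0780
  (v33,v4,v5) [++-] → (0.0773, 0, 2.36489)–(0.0773, -0.0773, 2.35448)  len=0.0780

Chained into 1 loop(s):
  loop 1: 20 segments, perimeter = 14.6233
Total perimeter = 14.623


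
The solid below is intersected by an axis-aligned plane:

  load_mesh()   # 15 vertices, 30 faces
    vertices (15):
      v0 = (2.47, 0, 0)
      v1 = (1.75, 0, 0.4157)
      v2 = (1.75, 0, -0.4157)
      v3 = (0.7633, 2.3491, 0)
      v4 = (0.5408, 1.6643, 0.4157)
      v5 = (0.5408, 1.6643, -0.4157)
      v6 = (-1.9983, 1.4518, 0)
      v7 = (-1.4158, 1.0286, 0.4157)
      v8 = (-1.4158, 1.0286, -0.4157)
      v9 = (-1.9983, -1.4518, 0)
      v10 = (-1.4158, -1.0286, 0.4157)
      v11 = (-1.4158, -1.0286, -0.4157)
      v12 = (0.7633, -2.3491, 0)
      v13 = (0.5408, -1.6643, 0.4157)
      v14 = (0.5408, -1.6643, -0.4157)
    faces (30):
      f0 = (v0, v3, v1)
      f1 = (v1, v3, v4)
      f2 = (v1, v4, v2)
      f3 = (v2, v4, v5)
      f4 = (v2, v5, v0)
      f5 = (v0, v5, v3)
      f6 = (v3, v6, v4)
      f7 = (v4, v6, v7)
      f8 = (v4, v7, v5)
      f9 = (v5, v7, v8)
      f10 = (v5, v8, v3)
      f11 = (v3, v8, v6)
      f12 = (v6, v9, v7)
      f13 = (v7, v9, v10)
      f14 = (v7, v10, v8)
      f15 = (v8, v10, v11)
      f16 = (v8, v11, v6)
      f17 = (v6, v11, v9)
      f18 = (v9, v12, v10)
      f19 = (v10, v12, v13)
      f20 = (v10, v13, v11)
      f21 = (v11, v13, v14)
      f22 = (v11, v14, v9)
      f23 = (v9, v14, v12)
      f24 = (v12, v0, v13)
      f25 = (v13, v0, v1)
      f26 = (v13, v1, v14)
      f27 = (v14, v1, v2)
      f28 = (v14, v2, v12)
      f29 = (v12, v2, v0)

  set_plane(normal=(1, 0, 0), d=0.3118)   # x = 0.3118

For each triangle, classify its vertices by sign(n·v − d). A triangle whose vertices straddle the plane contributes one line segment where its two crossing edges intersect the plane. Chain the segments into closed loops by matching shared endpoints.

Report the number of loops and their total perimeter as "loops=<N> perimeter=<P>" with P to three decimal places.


Straddling triangles (12 of 30):
  (v3,v6,v4) [+-+] → (0.3118, 2.2024, 0)–(0.3118, 1.64513, 0.378208)  len=0.6735
  (v4,v6,v7) [+--] → (0.3118, 1.64513, 0.378208)–(0.3118, 1.5899, 0.4157)  len=0.0668
  (v4,v7,v5) [+-+] → (0.3118, 1.5899, 0.4157)–(0.3118, 1.5899, -0.318393)  len=0.7341
  (v5,v7,v8) [+--] → (0.3118, 1.5899, -0.318393)–(0.3118, 1.5899, -0.4157)  len=0.0973
  (v5,v8,v3) [+-+] → (0.3118, 1.5899, -0.4157)–(0.3118, 2.0755, -0.0861312)  len=0.5869
  (v3,v8,v6) [+--] → (0.3118, 2.0755, -0.0861312)–(0.3118, 2.2024, 0)  len=0.1534
  (v9,v12,v10) [-+-] → (0.3118, -2.2024, 0)–(0.3118, -2.0755, 0.0861312)  len=0.1534
  (v10,v12,v13) [-++] → (0.3118, -2.0755, 0.0861312)–(0.3118, -1.5899, 0.4157)  len=0.5869
  (v10,v13,v11) [-+-] → (0.3118, -1.5899, 0.4157)–(0.3118, -1.5899, 0.318393)  len=0.0973
  (v11,v13,v14) [-++] → (0.3118, -1.5899, 0.318393)–(0.3118, -1.5899, -0.4157)  len=0.7341
  (v11,v14,v9) [-+-] → (0.3118, -1.5899, -0.4157)–(0.3118, -1.64513, -0.378208)  len=0.0668
  (v9,v14,v12) [-++] → (0.3118, -1.64513, -0.378208)–(0.3118, -2.2024, 0)  len=0.6735

Chained into 2 loop(s):
  loop 1: 6 segments, perimeter = 2.3119
  loop 2: 6 segments, perimeter = 2.3119
Total perimeter = 4.624

loops=2 perimeter=4.624


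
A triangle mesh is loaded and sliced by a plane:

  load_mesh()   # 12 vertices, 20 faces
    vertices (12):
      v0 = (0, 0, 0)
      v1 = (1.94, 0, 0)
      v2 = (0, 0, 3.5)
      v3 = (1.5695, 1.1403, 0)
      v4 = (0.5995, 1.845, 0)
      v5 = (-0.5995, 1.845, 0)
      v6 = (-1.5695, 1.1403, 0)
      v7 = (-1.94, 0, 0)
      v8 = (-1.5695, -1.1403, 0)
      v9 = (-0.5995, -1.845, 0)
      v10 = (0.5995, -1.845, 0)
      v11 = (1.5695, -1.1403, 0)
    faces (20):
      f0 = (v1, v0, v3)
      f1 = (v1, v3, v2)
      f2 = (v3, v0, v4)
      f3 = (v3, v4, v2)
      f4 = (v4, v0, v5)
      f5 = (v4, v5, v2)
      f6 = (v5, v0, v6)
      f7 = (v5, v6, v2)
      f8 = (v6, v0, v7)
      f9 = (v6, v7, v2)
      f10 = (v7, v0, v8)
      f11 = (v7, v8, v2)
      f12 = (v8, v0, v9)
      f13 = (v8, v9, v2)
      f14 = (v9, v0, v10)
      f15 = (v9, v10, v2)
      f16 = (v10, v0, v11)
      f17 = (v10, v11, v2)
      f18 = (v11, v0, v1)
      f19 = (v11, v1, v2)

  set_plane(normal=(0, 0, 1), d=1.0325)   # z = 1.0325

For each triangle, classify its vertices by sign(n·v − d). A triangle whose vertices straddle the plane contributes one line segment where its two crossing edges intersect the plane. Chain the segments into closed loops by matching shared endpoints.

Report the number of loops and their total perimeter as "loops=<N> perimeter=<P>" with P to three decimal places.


loops=1 perimeter=8.453

Straddling triangles (10 of 20):
  (v1,v3,v2) [--+] → (1.1065, 0.803912, 1.0325)–(1.3677, 0, 1.0325)  len=0.8453
  (v3,v4,v2) [--+] → (0.422648, 1.30072, 1.0325)–(1.1065, 0.803912, 1.0325)  len=0.8453
  (v4,v5,v2) [--+] → (-0.422648, 1.30072, 1.0325)–(0.422648, 1.30073, 1.0325)  len=0.8453
  (v5,v6,v2) [--+] → (-1.1065, 0.803912, 1.0325)–(-0.422648, 1.30073, 1.0325)  len=0.8453
  (v6,v7,v2) [--+] → (-1.3677, 0, 1.0325)–(-1.1065, 0.803912, 1.0325)  len=0.8453
  (v7,v8,v2) [--+] → (-1.1065, -0.803912, 1.0325)–(-1.3677, 0, 1.0325)  len=0.8453
  (v8,v9,v2) [--+] → (-0.422648, -1.30072, 1.0325)–(-1.1065, -0.803912, 1.0325)  len=0.8453
  (v9,v10,v2) [--+] → (0.422648, -1.30072, 1.0325)–(-0.422648, -1.30073, 1.0325)  len=0.8453
  (v10,v11,v2) [--+] → (1.1065, -0.803912, 1.0325)–(0.422648, -1.30073, 1.0325)  len=0.8453
  (v11,v1,v2) [--+] → (1.3677, 0, 1.0325)–(1.1065, -0.803912, 1.0325)  len=0.8453

Chained into 1 loop(s):
  loop 1: 10 segments, perimeter = 8.4528
Total perimeter = 8.453


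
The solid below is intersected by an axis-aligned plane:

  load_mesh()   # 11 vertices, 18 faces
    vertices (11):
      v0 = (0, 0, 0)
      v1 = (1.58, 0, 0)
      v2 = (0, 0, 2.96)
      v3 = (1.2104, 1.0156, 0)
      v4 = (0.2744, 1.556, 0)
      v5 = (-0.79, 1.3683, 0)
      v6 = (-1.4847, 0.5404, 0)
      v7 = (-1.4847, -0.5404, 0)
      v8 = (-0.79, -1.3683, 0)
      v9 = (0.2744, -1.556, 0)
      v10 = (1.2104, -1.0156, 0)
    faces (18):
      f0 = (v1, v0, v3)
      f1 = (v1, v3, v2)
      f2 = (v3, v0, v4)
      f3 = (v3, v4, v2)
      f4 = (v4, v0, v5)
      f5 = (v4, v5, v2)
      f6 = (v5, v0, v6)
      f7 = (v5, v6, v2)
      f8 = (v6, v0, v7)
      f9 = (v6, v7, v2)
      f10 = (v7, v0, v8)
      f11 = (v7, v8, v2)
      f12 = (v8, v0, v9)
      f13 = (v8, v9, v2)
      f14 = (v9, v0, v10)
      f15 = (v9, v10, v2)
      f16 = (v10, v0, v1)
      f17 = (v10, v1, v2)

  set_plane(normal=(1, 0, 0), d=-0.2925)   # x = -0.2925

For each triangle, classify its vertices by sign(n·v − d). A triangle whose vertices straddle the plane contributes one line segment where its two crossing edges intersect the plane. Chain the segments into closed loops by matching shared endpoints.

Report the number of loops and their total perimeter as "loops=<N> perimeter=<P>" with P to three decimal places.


loops=1 perimeter=8.610

Straddling triangles (10 of 18):
  (v4,v0,v5) [++-] → (-0.2925, 0.506617, 0)–(-0.2925, 1.45603, 0)  len=0.9494
  (v4,v5,v2) [+-+] → (-0.2925, 1.45603, 0)–(-0.2925, 0.506617, 1.86405)  len=2.0919
  (v5,v0,v6) [-+-] → (-0.2925, 0.506617, 0)–(-0.2925, 0.106464, 0)  len=0.4002
  (v5,v6,v2) [--+] → (-0.2925, 0.106464, 2.37685)–(-0.2925, 0.506617, 1.86405)  len=0.6505
  (v6,v0,v7) [-+-] → (-0.2925, 0.106464, 0)–(-0.2925, -0.106464, 0)  len=0.2129
  (v6,v7,v2) [--+] → (-0.2925, -0.106464, 2.37685)–(-0.2925, 0.106464, 2.37685)  len=0.2129
  (v7,v0,v8) [-+-] → (-0.2925, -0.106464, 0)–(-0.2925, -0.506617, 0)  len=0.4002
  (v7,v8,v2) [--+] → (-0.2925, -0.506617, 1.86405)–(-0.2925, -0.106464, 2.37685)  len=0.6505
  (v8,v0,v9) [-++] → (-0.2925, -0.506617, 0)–(-0.2925, -1.45603, 0)  len=0.9494
  (v8,v9,v2) [-++] → (-0.2925, -1.45603, 0)–(-0.2925, -0.506617, 1.86405)  len=2.0919

Chained into 1 loop(s):
  loop 1: 10 segments, perimeter = 8.6097
Total perimeter = 8.610


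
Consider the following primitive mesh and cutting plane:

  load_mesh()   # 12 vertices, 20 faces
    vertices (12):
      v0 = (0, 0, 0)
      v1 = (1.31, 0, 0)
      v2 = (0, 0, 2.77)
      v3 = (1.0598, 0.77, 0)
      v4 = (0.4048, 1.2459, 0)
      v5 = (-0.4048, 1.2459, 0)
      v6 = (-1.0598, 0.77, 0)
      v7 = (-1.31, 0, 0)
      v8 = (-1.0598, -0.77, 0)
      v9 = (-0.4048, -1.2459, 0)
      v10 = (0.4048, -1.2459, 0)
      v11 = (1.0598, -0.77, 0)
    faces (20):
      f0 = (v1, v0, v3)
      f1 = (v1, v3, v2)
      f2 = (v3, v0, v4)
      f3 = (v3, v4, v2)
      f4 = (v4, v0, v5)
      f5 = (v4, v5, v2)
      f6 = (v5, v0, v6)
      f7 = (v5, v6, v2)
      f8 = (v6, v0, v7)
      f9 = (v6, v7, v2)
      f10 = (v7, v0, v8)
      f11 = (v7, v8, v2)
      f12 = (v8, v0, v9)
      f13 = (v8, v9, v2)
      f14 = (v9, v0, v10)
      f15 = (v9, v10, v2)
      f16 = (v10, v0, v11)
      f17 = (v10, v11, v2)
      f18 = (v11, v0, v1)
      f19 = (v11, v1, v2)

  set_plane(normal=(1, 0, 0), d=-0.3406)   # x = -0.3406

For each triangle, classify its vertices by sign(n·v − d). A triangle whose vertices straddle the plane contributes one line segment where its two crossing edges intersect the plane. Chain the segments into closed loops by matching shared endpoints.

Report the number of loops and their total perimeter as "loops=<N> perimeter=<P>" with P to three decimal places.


loops=1 perimeter=7.352

Straddling triangles (12 of 20):
  (v4,v0,v5) [++-] → (-0.3406, 1.0483, 0)–(-0.3406, 1.2459, 0)  len=0.1976
  (v4,v5,v2) [+-+] → (-0.3406, 1.2459, 0)–(-0.3406, 1.0483, 0.439313)  len=0.4817
  (v5,v0,v6) [-+-] → (-0.3406, 1.0483, 0)–(-0.3406, 0.247464, 0)  len=0.8008
  (v5,v6,v2) [--+] → (-0.3406, 0.247464, 1.87977)–(-0.3406, 1.0483, 0.439313)  len=1.6481
  (v6,v0,v7) [-+-] → (-0.3406, 0.247464, 0)–(-0.3406, 0, 0)  len=0.2475
  (v6,v7,v2) [--+] → (-0.3406, 0, 2.0498)–(-0.3406, 0.247464, 1.87977)  len=0.3002
  (v7,v0,v8) [-+-] → (-0.3406, 0, 0)–(-0.3406, -0.247464, 0)  len=0.2475
  (v7,v8,v2) [--+] → (-0.3406, -0.247464, 1.87977)–(-0.3406, 0, 2.0498)  len=0.3002
  (v8,v0,v9) [-+-] → (-0.3406, -0.247464, 0)–(-0.3406, -1.0483, 0)  len=0.8008
  (v8,v9,v2) [--+] → (-0.3406, -1.0483, 0.439313)–(-0.3406, -0.247464, 1.87977)  len=1.6481
  (v9,v0,v10) [-++] → (-0.3406, -1.0483, 0)–(-0.3406, -1.2459, 0)  len=0.1976
  (v9,v10,v2) [-++] → (-0.3406, -1.2459, 0)–(-0.3406, -1.0483, 0.439313)  len=0.4817

Chained into 1 loop(s):
  loop 1: 12 segments, perimeter = 7.3519
Total perimeter = 7.352


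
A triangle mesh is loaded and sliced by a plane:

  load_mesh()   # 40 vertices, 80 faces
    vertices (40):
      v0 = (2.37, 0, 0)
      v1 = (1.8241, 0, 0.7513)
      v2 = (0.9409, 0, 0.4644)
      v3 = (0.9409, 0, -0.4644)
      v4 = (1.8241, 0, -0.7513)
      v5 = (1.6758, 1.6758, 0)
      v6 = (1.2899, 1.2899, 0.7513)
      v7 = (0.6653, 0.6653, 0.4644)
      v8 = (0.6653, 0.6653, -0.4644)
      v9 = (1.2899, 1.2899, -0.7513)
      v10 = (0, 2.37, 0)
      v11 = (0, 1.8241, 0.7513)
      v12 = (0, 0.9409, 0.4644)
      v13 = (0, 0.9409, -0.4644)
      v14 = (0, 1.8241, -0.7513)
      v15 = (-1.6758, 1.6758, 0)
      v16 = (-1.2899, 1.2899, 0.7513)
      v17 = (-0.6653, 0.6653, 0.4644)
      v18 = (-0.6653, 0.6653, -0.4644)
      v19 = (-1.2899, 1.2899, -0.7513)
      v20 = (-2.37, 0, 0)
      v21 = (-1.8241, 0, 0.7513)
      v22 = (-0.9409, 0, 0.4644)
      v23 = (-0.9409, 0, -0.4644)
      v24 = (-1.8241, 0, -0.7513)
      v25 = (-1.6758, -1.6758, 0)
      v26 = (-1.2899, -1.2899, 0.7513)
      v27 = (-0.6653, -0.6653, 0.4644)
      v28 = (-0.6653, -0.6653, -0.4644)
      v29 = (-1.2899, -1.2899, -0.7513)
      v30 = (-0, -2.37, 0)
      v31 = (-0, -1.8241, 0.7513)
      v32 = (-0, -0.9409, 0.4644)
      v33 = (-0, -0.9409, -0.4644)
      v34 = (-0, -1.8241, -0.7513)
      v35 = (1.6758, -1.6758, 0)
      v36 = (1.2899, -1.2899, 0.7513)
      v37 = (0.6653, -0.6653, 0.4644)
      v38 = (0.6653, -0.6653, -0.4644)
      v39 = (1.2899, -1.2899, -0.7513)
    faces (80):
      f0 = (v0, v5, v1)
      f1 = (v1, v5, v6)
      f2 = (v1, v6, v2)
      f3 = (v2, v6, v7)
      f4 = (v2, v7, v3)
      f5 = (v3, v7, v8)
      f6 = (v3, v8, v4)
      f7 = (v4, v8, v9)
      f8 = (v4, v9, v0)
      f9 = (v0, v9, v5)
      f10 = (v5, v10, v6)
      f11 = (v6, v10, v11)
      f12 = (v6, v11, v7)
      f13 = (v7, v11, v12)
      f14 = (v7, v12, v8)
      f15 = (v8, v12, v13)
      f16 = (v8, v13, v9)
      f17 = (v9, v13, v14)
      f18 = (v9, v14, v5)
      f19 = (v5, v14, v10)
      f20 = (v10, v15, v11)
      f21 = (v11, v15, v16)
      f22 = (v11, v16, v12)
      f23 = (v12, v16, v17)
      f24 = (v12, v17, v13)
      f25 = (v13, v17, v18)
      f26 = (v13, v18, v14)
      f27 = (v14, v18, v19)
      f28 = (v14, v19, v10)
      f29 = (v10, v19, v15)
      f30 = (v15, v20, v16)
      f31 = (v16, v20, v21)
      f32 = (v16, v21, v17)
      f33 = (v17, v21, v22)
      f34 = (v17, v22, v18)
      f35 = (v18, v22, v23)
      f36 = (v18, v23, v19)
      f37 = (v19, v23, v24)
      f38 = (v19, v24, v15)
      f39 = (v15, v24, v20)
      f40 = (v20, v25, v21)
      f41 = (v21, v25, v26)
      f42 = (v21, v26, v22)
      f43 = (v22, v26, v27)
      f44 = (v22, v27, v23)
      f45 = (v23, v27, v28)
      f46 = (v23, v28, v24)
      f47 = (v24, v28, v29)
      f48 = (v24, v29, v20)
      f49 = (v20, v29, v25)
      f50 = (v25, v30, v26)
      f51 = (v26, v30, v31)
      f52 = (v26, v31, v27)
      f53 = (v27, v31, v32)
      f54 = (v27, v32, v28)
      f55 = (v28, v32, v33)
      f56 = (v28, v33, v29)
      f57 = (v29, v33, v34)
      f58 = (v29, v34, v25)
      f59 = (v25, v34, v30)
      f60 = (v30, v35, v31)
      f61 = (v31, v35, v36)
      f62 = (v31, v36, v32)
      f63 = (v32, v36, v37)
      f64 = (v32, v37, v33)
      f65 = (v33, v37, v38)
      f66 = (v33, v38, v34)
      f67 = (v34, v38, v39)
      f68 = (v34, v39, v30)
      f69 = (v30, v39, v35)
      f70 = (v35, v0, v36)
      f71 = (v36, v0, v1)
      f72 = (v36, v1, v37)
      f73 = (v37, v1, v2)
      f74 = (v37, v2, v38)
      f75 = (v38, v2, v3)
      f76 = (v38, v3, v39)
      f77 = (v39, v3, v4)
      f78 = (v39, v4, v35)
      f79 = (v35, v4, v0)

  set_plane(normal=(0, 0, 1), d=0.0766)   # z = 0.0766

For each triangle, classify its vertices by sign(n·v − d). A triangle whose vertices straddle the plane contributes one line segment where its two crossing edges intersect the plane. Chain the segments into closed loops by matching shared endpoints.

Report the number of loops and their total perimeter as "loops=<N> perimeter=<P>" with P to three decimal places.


Straddling triangles (32 of 80):
  (v0,v5,v1) [--+] → (1.69092, 1.50494, 0.0766)–(2.31434, 0, 0.0766)  len=1.6290
  (v1,v5,v6) [+-+] → (1.69092, 1.50494, 0.0766)–(1.63645, 1.63645, 0.0766)  len=0.1423
  (v2,v7,v3) [++-] → (0.780371, 0.387519, 0.0766)–(0.9409, 0, 0.0766)  len=0.4195
  (v3,v7,v8) [-+-] → (0.780371, 0.387519, 0.0766)–(0.6653, 0.6653, 0.0766)  len=0.3007
  (v5,v10,v6) [--+] → (0.131514, 2.25988, 0.0766)–(1.63645, 1.63645, 0.0766)  len=1.6290
  (v6,v10,v11) [+-+] → (0.131514, 2.25988, 0.0766)–(0, 2.31434, 0.0766)  len=0.1423
  (v7,v12,v8) [++-] → (0.277781, 0.825829, 0.0766)–(0.6653, 0.6653, 0.0766)  len=0.4195
  (v8,v12,v13) [-+-] → (0.277781, 0.825829, 0.0766)–(0, 0.9409, 0.0766)  len=0.3007
  (v10,v15,v11) [--+] → (-1.50494, 1.69092, 0.0766)–(0, 2.31434, 0.0766)  len=1.6290
  (v11,v15,v16) [+-+] → (-1.50494, 1.69092, 0.0766)–(-1.63645, 1.63645, 0.0766)  len=0.1423
  (v12,v17,v13) [++-] → (-0.387519, 0.780371, 0.0766)–(0, 0.9409, 0.0766)  len=0.4195
  (v13,v17,v18) [-+-] → (-0.387519, 0.780371, 0.0766)–(-0.6653, 0.6653, 0.0766)  len=0.3007
  (v15,v20,v16) [--+] → (-2.25988, 0.131514, 0.0766)–(-1.63645, 1.63645, 0.0766)  len=1.6290
  (v16,v20,v21) [+-+] → (-2.25988, 0.131514, 0.0766)–(-2.31434, 0, 0.0766)  len=0.1423
  (v17,v22,v18) [++-] → (-0.825829, 0.277781, 0.0766)–(-0.6653, 0.6653, 0.0766)  len=0.4195
  (v18,v22,v23) [-+-] → (-0.825829, 0.277781, 0.0766)–(-0.9409, 0, 0.0766)  len=0.3007
  (v20,v25,v21) [--+] → (-1.69092, -1.50494, 0.0766)–(-2.31434, 0, 0.0766)  len=1.6290
  (v21,v25,v26) [+-+] → (-1.69092, -1.50494, 0.0766)–(-1.63645, -1.63645, 0.0766)  len=0.1423
  (v22,v27,v23) [++-] → (-0.780371, -0.387519, 0.0766)–(-0.9409, 0, 0.0766)  len=0.4195
  (v23,v27,v28) [-+-] → (-0.780371, -0.387519, 0.0766)–(-0.6653, -0.6653, 0.0766)  len=0.3007
  (v25,v30,v26) [--+] → (-0.131514, -2.25988, 0.0766)–(-1.63645, -1.63645, 0.0766)  len=1.6290
  (v26,v30,v31) [+-+] → (-0.131514, -2.25988, 0.0766)–(0, -2.31434, 0.0766)  len=0.1423
  (v27,v32,v28) [++-] → (-0.277781, -0.825829, 0.0766)–(-0.6653, -0.6653, 0.0766)  len=0.4195
  (v28,v32,v33) [-+-] → (-0.277781, -0.825829, 0.0766)–(0, -0.9409, 0.0766)  len=0.3007
  (v30,v35,v31) [--+] → (1.50494, -1.69092, 0.0766)–(0, -2.31434, 0.0766)  len=1.6290
  (v31,v35,v36) [+-+] → (1.50494, -1.69092, 0.0766)–(1.63645, -1.63645, 0.0766)  len=0.1423
  (v32,v37,v33) [++-] → (0.387519, -0.780371, 0.0766)–(0, -0.9409, 0.0766)  len=0.4195
  (v33,v37,v38) [-+-] → (0.387519, -0.780371, 0.0766)–(0.6653, -0.6653, 0.0766)  len=0.3007
  (v35,v0,v36) [--+] → (2.25988, -0.131514, 0.0766)–(1.63645, -1.63645, 0.0766)  len=1.6290
  (v36,v0,v1) [+-+] → (2.25988, -0.131514, 0.0766)–(2.31434, 0, 0.0766)  len=0.1423
  (v37,v2,v38) [++-] → (0.825829, -0.277781, 0.0766)–(0.6653, -0.6653, 0.0766)  len=0.4195
  (v38,v2,v3) [-+-] → (0.825829, -0.277781, 0.0766)–(0.9409, 0, 0.0766)  len=0.3007

Chained into 2 loop(s):
  loop 1: 16 segments, perimeter = 14.1704
  loop 2: 16 segments, perimeter = 5.7610
Total perimeter = 19.931

loops=2 perimeter=19.931
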